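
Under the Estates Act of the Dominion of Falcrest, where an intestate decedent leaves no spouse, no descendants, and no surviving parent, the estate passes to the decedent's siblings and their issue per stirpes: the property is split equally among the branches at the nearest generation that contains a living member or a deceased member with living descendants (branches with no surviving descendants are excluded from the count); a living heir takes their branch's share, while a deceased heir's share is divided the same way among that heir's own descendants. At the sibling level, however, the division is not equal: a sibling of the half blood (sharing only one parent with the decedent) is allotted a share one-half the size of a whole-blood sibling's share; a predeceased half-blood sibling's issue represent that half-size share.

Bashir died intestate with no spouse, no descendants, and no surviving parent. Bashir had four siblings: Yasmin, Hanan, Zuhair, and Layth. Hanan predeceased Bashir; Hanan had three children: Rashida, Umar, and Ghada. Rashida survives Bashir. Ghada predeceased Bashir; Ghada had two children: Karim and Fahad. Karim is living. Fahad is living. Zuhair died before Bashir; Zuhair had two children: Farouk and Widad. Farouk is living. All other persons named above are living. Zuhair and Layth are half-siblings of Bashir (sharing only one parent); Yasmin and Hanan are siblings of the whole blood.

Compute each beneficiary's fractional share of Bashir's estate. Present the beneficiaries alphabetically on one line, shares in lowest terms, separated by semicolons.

No spouse, descendants, or parent survives, so the estate passes to Bashir's siblings per stirpes.
Half-blood siblings count for one-half the weight of whole-blood siblings at the initial division.
Dividing 1 in proportion to weights (total weight 3): Yasmin (weight 1) → 1/3; Hanan (weight 1) → 1/3; Zuhair (weight 1/2) → 1/6; Layth (weight 1/2) → 1/6.
Yasmin is living and takes 1/3.
Hanan predeceased; the 1/3 allotted to Hanan's branch passes to Hanan's issue by representation.
The 1/3 is divided into 3 equal shares of 1/9 among Rashida, Umar, Ghada.
Rashida is living and takes 1/9.
Umar is living and takes 1/9.
Ghada predeceased; the 1/9 allotted to Ghada's branch passes to Ghada's issue by representation.
The 1/9 is divided into 2 equal shares of 1/18 among Karim, Fahad.
Karim is living and takes 1/18.
Fahad is living and takes 1/18.
Zuhair predeceased; the 1/6 allotted to Zuhair's branch passes to Zuhair's issue by representation.
The 1/6 is divided into 2 equal shares of 1/12 among Farouk, Widad.
Farouk is living and takes 1/12.
Widad is living and takes 1/12.
Layth is living and takes 1/6.

Fahad 1/18; Farouk 1/12; Karim 1/18; Layth 1/6; Rashida 1/9; Umar 1/9; Widad 1/12; Yasmin 1/3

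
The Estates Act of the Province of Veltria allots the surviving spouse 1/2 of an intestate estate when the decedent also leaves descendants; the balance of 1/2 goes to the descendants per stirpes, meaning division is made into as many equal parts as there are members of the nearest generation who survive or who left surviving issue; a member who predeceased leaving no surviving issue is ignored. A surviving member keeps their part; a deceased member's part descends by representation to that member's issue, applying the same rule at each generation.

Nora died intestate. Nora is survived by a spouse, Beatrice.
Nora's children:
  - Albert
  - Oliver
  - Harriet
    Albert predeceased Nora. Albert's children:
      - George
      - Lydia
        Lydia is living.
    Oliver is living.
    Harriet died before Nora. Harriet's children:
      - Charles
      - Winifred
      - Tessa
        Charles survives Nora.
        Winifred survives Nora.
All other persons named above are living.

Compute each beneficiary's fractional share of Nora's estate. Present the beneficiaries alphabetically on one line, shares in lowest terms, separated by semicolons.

Beatrice 1/2; Charles 1/18; George 1/12; Lydia 1/12; Oliver 1/6; Tessa 1/18; Winifred 1/18

Beatrice, as surviving spouse, takes 1/2.
The remaining 1/2 passes to Nora's descendants per stirpes.
The 1/2 is divided into 3 equal shares of 1/6 among Albert, Oliver, Harriet.
Albert predeceased; the 1/6 allotted to Albert's branch passes to Albert's issue by representation.
The 1/6 is divided into 2 equal shares of 1/12 among George, Lydia.
George is living and takes 1/12.
Lydia is living and takes 1/12.
Oliver is living and takes 1/6.
Harriet predeceased; the 1/6 allotted to Harriet's branch passes to Harriet's issue by representation.
The 1/6 is divided into 3 equal shares of 1/18 among Charles, Winifred, Tessa.
Charles is living and takes 1/18.
Winifred is living and takes 1/18.
Tessa is living and takes 1/18.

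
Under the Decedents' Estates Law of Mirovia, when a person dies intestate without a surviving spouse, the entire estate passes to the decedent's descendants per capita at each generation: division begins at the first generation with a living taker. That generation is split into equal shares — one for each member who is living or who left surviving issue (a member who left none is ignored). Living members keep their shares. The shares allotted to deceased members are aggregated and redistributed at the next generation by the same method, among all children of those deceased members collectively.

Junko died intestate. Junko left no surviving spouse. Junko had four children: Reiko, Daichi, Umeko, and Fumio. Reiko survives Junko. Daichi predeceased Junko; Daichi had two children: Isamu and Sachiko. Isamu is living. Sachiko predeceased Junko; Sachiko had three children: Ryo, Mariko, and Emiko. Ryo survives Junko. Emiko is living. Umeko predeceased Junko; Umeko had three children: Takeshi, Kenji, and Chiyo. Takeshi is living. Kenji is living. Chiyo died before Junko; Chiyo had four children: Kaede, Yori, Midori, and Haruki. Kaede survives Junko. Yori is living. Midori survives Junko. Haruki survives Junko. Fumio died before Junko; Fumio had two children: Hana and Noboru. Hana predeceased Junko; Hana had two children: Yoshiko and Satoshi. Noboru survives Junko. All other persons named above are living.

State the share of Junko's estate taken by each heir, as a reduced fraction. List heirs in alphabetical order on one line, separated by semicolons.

Emiko 1/28; Haruki 1/28; Isamu 3/28; Kaede 1/28; Kenji 3/28; Mariko 1/28; Midori 1/28; Noboru 3/28; Reiko 1/4; Ryo 1/28; Satoshi 1/28; Takeshi 3/28; Yori 1/28; Yoshiko 1/28

There is no surviving spouse, so the entire estate passes to Junko's descendants per capita at each generation.
At generation 1 (Reiko, Daichi, Umeko, Fumio) there are 4 shares of (1)/4 = 1/4 each.
Living: Reiko — each takes 1/4.
Deceased: Daichi, Umeko, and Fumio. Their combined 3/4 is pooled and carried to generation 2.
At generation 2 (Isamu, Sachiko, Takeshi, Kenji, Chiyo, Hana, Noboru) there are 7 shares of (3/4)/7 = 3/28 each.
Living: Isamu, Takeshi, Kenji, and Noboru — each takes 3/28.
Deceased: Sachiko, Chiyo, and Hana. Their combined 9/28 is pooled and carried to generation 3.
At generation 3 (Ryo, Mariko, Emiko, Kaede, Yori, Midori, Haruki, Yoshiko, Satoshi) there are 9 shares of (9/28)/9 = 1/28 each.
Living: Ryo, Mariko, Emiko, Kaede, Yori, Midori, Haruki, Yoshiko, and Satoshi — each takes 1/28.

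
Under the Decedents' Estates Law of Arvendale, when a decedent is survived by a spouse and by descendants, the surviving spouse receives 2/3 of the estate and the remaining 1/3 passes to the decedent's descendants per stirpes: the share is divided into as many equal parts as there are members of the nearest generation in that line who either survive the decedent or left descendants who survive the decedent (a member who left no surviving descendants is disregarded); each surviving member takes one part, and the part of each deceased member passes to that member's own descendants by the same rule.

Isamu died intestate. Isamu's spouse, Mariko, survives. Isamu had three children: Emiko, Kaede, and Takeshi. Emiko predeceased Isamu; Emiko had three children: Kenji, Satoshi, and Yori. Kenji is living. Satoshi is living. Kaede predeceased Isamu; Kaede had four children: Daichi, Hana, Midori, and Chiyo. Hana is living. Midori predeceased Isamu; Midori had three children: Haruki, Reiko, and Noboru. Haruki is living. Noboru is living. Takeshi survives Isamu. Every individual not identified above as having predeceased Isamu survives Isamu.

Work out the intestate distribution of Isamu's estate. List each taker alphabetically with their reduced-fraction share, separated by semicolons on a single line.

Chiyo 1/36; Daichi 1/36; Hana 1/36; Haruki 1/108; Kenji 1/27; Mariko 2/3; Noboru 1/108; Reiko 1/108; Satoshi 1/27; Takeshi 1/9; Yori 1/27

Mariko, as surviving spouse, takes 2/3.
The remaining 1/3 passes to Isamu's descendants per stirpes.
The 1/3 is divided into 3 equal shares of 1/9 among Emiko, Kaede, Takeshi.
Emiko predeceased; the 1/9 allotted to Emiko's branch passes to Emiko's issue by representation.
The 1/9 is divided into 3 equal shares of 1/27 among Kenji, Satoshi, Yori.
Kenji is living and takes 1/27.
Satoshi is living and takes 1/27.
Yori is living and takes 1/27.
Kaede predeceased; the 1/9 allotted to Kaede's branch passes to Kaede's issue by representation.
The 1/9 is divided into 4 equal shares of 1/36 among Daichi, Hana, Midori, Chiyo.
Daichi is living and takes 1/36.
Hana is living and takes 1/36.
Midori predeceased; the 1/36 allotted to Midori's branch passes to Midori's issue by representation.
The 1/36 is divided into 3 equal shares of 1/108 among Haruki, Reiko, Noboru.
Haruki is living and takes 1/108.
Reiko is living and takes 1/108.
Noboru is living and takes 1/108.
Chiyo is living and takes 1/36.
Takeshi is living and takes 1/9.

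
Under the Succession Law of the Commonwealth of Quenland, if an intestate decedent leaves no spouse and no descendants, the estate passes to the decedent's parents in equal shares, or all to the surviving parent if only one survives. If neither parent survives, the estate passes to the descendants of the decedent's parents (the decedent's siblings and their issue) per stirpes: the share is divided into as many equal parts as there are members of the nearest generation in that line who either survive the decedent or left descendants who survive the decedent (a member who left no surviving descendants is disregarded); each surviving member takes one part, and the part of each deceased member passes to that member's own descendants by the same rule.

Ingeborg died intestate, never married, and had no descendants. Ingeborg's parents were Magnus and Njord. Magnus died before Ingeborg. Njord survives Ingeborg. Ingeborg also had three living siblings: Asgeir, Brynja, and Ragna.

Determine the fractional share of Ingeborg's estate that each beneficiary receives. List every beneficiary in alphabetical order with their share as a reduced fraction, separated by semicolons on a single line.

Njord 1

Only one parent, Njord, survives, so Njord takes the entire estate. The siblings take nothing because a surviving parent has priority.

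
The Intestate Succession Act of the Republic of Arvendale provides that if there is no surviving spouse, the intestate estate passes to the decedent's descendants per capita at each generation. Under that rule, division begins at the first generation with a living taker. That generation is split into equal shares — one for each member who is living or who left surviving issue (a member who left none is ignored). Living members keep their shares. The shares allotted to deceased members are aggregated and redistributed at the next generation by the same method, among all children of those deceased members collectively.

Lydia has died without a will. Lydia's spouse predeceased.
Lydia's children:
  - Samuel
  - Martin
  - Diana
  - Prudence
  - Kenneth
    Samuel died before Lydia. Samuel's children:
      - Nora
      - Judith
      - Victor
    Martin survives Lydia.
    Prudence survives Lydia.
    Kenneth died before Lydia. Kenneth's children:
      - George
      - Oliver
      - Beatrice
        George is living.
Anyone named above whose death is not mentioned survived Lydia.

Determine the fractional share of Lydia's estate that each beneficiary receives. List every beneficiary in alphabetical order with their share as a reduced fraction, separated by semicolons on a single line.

There is no surviving spouse, so the entire estate passes to Lydia's descendants per capita at each generation.
At generation 1 (Samuel, Martin, Diana, Prudence, Kenneth) there are 5 shares of (1)/5 = 1/5 each.
Living: Martin, Diana, and Prudence — each takes 1/5.
Deceased: Samuel and Kenneth. Their combined 2/5 is pooled and carried to generation 2.
At generation 2 (Nora, Judith, Victor, George, Oliver, Beatrice) there are 6 shares of (2/5)/6 = 1/15 each.
Living: Nora, Judith, Victor, George, Oliver, and Beatrice — each takes 1/15.

Beatrice 1/15; Diana 1/5; George 1/15; Judith 1/15; Martin 1/5; Nora 1/15; Oliver 1/15; Prudence 1/5; Victor 1/15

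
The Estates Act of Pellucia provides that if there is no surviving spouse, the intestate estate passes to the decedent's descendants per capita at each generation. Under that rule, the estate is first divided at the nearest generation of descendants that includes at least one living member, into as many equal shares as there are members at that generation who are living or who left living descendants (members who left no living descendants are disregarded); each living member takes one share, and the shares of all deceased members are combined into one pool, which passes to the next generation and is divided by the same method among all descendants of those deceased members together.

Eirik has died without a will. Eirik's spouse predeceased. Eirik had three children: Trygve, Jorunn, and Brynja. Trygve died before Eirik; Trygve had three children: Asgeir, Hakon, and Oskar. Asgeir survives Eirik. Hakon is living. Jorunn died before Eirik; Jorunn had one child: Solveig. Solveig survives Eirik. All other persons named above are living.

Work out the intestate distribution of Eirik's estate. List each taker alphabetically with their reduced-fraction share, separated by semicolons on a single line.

There is no surviving spouse, so the entire estate passes to Eirik's descendants per capita at each generation.
At generation 1 (Trygve, Jorunn, Brynja) there are 3 shares of (1)/3 = 1/3 each.
Living: Brynja — each takes 1/3.
Deceased: Trygve and Jorunn. Their combined 2/3 is pooled and carried to generation 2.
At generation 2 (Asgeir, Hakon, Oskar, Solveig) there are 4 shares of (2/3)/4 = 1/6 each.
Living: Asgeir, Hakon, Oskar, and Solveig — each takes 1/6.

Asgeir 1/6; Brynja 1/3; Hakon 1/6; Oskar 1/6; Solveig 1/6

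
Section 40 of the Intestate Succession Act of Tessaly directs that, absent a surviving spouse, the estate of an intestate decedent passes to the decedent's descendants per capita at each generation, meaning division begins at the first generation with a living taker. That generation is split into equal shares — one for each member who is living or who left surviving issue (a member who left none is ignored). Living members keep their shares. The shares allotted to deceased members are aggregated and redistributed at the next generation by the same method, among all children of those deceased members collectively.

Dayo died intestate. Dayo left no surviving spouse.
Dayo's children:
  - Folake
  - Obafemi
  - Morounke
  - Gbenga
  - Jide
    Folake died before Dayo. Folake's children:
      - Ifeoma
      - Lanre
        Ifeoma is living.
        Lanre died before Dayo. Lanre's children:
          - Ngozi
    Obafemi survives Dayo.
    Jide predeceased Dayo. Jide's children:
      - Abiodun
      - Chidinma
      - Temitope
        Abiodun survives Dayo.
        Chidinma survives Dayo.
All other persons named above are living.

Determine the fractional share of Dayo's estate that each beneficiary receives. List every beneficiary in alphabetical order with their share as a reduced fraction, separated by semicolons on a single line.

Abiodun 2/25; Chidinma 2/25; Gbenga 1/5; Ifeoma 2/25; Morounke 1/5; Ngozi 2/25; Obafemi 1/5; Temitope 2/25

There is no surviving spouse, so the entire estate passes to Dayo's descendants per capita at each generation.
At generation 1 (Folake, Obafemi, Morounke, Gbenga, Jide) there are 5 shares of (1)/5 = 1/5 each.
Living: Obafemi, Morounke, and Gbenga — each takes 1/5.
Deceased: Folake and Jide. Their combined 2/5 is pooled and carried to generation 2.
At generation 2 (Ifeoma, Lanre, Abiodun, Chidinma, Temitope) there are 5 shares of (2/5)/5 = 2/25 each.
Living: Ifeoma, Abiodun, Chidinma, and Temitope — each takes 2/25.
Deceased: Lanre. That 2/25 share is carried to generation 3.
At generation 3 (Ngozi) there are 1 shares of (2/25)/1 = 2/25 each.
Living: Ngozi — each takes 2/25.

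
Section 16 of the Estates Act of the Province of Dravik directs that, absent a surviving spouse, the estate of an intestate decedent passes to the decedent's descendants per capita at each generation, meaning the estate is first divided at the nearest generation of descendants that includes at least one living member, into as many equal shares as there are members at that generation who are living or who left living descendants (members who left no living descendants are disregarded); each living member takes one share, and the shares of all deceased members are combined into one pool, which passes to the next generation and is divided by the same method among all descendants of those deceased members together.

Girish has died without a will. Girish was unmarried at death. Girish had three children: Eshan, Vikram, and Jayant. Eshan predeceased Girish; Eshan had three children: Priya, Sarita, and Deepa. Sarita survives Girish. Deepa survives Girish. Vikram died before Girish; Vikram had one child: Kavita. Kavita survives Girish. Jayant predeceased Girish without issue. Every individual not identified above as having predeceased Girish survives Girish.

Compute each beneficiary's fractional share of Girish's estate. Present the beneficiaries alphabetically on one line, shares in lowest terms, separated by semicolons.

There is no surviving spouse, so the entire estate passes to Girish's descendants per capita at each generation.
No one at generation 1 (Eshan, Vikram) is living; moving to the next generation.
At generation 2 (Priya, Sarita, Deepa, Kavita) there are 4 shares of (1)/4 = 1/4 each.
Living: Priya, Sarita, Deepa, and Kavita — each takes 1/4.

Deepa 1/4; Kavita 1/4; Priya 1/4; Sarita 1/4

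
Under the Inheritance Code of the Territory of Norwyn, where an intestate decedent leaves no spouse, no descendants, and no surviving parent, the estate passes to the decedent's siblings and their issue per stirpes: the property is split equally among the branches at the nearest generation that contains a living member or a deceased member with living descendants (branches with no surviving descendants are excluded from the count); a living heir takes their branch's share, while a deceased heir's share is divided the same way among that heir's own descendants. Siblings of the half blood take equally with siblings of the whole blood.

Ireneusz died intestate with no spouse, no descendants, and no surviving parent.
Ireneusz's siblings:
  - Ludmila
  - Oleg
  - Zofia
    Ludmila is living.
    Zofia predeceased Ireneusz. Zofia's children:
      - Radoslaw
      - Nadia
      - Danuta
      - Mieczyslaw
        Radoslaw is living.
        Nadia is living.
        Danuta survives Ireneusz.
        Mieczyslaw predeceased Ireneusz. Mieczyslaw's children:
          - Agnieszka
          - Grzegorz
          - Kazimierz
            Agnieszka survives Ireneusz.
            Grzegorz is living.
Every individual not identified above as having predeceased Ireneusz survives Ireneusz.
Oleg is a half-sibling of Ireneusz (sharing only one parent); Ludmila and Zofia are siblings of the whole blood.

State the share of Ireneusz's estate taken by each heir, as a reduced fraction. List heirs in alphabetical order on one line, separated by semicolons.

Agnieszka 1/36; Danuta 1/12; Grzegorz 1/36; Kazimierz 1/36; Ludmila 1/3; Nadia 1/12; Oleg 1/3; Radoslaw 1/12

No spouse, descendants, or parent survives, so the estate passes to Ireneusz's siblings per stirpes.
Half-blood and whole-blood siblings take equally under the stated rule.
The estate is divided into 3 equal shares of 1/3 among Ludmila, Oleg, Zofia.
Ludmila is living and takes 1/3.
Oleg is living and takes 1/3.
Zofia predeceased; the 1/3 allotted to Zofia's branch passes to Zofia's issue by representation.
The 1/3 is divided into 4 equal shares of 1/12 among Radoslaw, Nadia, Danuta, Mieczyslaw.
Radoslaw is living and takes 1/12.
Nadia is living and takes 1/12.
Danuta is living and takes 1/12.
Mieczyslaw predeceased; the 1/12 allotted to Mieczyslaw's branch passes to Mieczyslaw's issue by representation.
The 1/12 is divided into 3 equal shares of 1/36 among Agnieszka, Grzegorz, Kazimierz.
Agnieszka is living and takes 1/36.
Grzegorz is living and takes 1/36.
Kazimierz is living and takes 1/36.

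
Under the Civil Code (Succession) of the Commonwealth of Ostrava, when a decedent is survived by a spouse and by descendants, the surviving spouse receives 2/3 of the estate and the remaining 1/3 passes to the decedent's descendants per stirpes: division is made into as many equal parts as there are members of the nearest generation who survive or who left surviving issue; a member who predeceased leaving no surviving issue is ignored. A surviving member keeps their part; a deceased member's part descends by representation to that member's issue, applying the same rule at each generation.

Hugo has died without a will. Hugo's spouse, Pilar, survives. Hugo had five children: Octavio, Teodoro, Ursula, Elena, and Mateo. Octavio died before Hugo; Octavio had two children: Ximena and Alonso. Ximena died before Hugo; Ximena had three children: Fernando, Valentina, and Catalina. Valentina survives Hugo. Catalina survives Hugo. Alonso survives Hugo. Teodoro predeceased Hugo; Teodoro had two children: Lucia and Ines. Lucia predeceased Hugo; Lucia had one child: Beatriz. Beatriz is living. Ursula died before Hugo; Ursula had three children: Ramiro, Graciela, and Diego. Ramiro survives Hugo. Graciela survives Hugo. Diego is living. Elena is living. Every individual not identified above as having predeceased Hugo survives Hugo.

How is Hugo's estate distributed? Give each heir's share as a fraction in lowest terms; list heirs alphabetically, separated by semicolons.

Alonso 1/30; Beatriz 1/30; Catalina 1/90; Diego 1/45; Elena 1/15; Fernando 1/90; Graciela 1/45; Ines 1/30; Mateo 1/15; Pilar 2/3; Ramiro 1/45; Valentina 1/90

Pilar, as surviving spouse, takes 2/3.
The remaining 1/3 passes to Hugo's descendants per stirpes.
The 1/3 is divided into 5 equal shares of 1/15 among Octavio, Teodoro, Ursula, Elena, Mateo.
Octavio predeceased; the 1/15 allotted to Octavio's branch passes to Octavio's issue by representation.
The 1/15 is divided into 2 equal shares of 1/30 among Ximena, Alonso.
Ximena predeceased; the 1/30 allotted to Ximena's branch passes to Ximena's issue by representation.
The 1/30 is divided into 3 equal shares of 1/90 among Fernando, Valentina, Catalina.
Fernando is living and takes 1/90.
Valentina is living and takes 1/90.
Catalina is living and takes 1/90.
Alonso is living and takes 1/30.
Teodoro predeceased; the 1/15 allotted to Teodoro's branch passes to Teodoro's issue by representation.
The 1/15 is divided into 2 equal shares of 1/30 among Lucia, Ines.
Lucia predeceased; the 1/30 allotted to Lucia's branch passes to Lucia's issue by representation.
Beatriz is the sole taker at this level and receives the full 1/30.
Ines is living and takes 1/30.
Ursula predeceased; the 1/15 allotted to Ursula's branch passes to Ursula's issue by representation.
The 1/15 is divided into 3 equal shares of 1/45 among Ramiro, Graciela, Diego.
Ramiro is living and takes 1/45.
Graciela is living and takes 1/45.
Diego is living and takes 1/45.
Elena is living and takes 1/15.
Mateo is living and takes 1/15.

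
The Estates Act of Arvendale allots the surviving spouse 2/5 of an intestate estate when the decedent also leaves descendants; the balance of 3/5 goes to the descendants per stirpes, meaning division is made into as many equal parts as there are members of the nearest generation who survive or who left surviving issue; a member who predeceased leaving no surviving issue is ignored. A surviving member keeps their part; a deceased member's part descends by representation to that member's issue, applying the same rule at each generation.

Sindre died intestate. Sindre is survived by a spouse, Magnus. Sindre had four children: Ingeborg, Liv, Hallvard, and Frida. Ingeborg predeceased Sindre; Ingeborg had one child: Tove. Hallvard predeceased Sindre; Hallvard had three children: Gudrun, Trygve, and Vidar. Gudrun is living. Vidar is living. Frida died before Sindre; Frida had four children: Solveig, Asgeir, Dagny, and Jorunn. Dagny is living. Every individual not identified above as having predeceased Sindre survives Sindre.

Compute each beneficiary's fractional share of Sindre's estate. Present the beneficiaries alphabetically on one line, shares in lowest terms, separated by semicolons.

Magnus, as surviving spouse, takes 2/5.
The remaining 3/5 passes to Sindre's descendants per stirpes.
The 3/5 is divided into 4 equal shares of 3/20 among Ingeborg, Liv, Hallvard, Frida.
Ingeborg predeceased; the 3/20 allotted to Ingeborg's branch passes to Ingeborg's issue by representation.
Tove is the sole taker at this level and receives the full 3/20.
Liv is living and takes 3/20.
Hallvard predeceased; the 3/20 allotted to Hallvard's branch passes to Hallvard's issue by representation.
The 3/20 is divided into 3 equal shares of 1/20 among Gudrun, Trygve, Vidar.
Gudrun is living and takes 1/20.
Trygve is living and takes 1/20.
Vidar is living and takes 1/20.
Frida predeceased; the 3/20 allotted to Frida's branch passes to Frida's issue by representation.
The 3/20 is divided into 4 equal shares of 3/80 among Solveig, Asgeir, Dagny, Jorunn.
Solveig is living and takes 3/80.
Asgeir is living and takes 3/80.
Dagny is living and takes 3/80.
Jorunn is living and takes 3/80.

Asgeir 3/80; Dagny 3/80; Gudrun 1/20; Jorunn 3/80; Liv 3/20; Magnus 2/5; Solveig 3/80; Tove 3/20; Trygve 1/20; Vidar 1/20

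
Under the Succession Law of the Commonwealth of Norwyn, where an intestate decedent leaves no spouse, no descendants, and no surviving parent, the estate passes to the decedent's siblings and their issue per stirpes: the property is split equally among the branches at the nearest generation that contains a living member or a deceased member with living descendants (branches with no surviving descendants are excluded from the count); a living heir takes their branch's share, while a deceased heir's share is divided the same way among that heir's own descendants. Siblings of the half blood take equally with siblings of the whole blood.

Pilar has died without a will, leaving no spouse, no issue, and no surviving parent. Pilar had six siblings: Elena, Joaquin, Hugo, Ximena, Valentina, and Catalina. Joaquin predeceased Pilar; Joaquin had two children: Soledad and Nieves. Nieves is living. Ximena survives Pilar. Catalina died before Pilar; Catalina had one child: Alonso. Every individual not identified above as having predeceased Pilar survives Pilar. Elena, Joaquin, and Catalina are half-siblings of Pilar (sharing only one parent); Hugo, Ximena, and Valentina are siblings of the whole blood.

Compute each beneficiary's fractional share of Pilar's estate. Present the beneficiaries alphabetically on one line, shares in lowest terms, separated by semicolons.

No spouse, descendants, or parent survives, so the estate passes to Pilar's siblings per stirpes.
Half-blood and whole-blood siblings take equally under the stated rule.
The estate is divided into 6 equal shares of 1/6 among Elena, Joaquin, Hugo, Ximena, Valentina, Catalina.
Elena is living and takes 1/6.
Joaquin predeceased; the 1/6 allotted to Joaquin's branch passes to Joaquin's issue by representation.
The 1/6 is divided into 2 equal shares of 1/12 among Soledad, Nieves.
Soledad is living and takes 1/12.
Nieves is living and takes 1/12.
Hugo is living and takes 1/6.
Ximena is living and takes 1/6.
Valentina is living and takes 1/6.
Catalina predeceased; the 1/6 allotted to Catalina's branch passes to Catalina's issue by representation.
Alonso is the sole taker at this level and receives the full 1/6.

Alonso 1/6; Elena 1/6; Hugo 1/6; Nieves 1/12; Soledad 1/12; Valentina 1/6; Ximena 1/6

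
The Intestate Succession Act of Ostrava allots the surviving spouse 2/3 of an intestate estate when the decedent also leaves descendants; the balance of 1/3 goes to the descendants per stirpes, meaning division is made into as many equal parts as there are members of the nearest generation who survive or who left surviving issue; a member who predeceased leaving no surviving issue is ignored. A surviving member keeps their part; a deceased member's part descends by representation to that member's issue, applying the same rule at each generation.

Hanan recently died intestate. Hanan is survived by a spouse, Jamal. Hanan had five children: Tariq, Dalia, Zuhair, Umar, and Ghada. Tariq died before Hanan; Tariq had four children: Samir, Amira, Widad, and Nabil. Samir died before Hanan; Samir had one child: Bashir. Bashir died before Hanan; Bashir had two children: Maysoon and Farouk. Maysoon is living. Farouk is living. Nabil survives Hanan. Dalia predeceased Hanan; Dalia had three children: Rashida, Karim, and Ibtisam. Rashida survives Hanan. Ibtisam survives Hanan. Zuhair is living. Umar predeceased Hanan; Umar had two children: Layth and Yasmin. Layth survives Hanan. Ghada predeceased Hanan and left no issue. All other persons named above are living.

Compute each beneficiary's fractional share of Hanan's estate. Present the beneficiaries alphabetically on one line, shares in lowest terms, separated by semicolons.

Amira 1/48; Farouk 1/96; Ibtisam 1/36; Jamal 2/3; Karim 1/36; Layth 1/24; Maysoon 1/96; Nabil 1/48; Rashida 1/36; Widad 1/48; Yasmin 1/24; Zuhair 1/12

Jamal, as surviving spouse, takes 2/3.
The remaining 1/3 passes to Hanan's descendants per stirpes.
Ghada left no surviving issue, so that branch lapses and is disregarded.
The 1/3 is divided into 4 equal shares of 1/12 among Tariq, Dalia, Zuhair, Umar.
Tariq predeceased; the 1/12 allotted to Tariq's branch passes to Tariq's issue by representation.
The 1/12 is divided into 4 equal shares of 1/48 among Samir, Amira, Widad, Nabil.
Samir predeceased; the 1/48 allotted to Samir's branch passes to Samir's issue by representation.
Bashir's line is the sole branch at this level, so the full 1/48 passes to Bashir's issue by representation.
The 1/48 is divided into 2 equal shares of 1/96 among Maysoon, Farouk.
Maysoon is living and takes 1/96.
Farouk is living and takes 1/96.
Amira is living and takes 1/48.
Widad is living and takes 1/48.
Nabil is living and takes 1/48.
Dalia predeceased; the 1/12 allotted to Dalia's branch passes to Dalia's issue by representation.
The 1/12 is divided into 3 equal shares of 1/36 among Rashida, Karim, Ibtisam.
Rashida is living and takes 1/36.
Karim is living and takes 1/36.
Ibtisam is living and takes 1/36.
Zuhair is living and takes 1/12.
Umar predeceased; the 1/12 allotted to Umar's branch passes to Umar's issue by representation.
The 1/12 is divided into 2 equal shares of 1/24 among Layth, Yasmin.
Layth is living and takes 1/24.
Yasmin is living and takes 1/24.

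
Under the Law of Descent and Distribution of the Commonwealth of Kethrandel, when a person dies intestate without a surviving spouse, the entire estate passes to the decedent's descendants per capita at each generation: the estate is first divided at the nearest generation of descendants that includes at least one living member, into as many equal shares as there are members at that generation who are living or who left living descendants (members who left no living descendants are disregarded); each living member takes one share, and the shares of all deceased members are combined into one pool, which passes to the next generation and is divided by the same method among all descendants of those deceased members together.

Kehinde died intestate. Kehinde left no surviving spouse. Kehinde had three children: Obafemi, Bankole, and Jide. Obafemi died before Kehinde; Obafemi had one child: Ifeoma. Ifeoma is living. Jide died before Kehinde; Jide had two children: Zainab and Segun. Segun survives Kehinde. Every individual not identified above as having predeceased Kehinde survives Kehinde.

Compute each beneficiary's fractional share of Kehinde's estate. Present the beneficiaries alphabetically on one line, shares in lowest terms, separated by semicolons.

There is no surviving spouse, so the entire estate passes to Kehinde's descendants per capita at each generation.
At generation 1 (Obafemi, Bankole, Jide) there are 3 shares of (1)/3 = 1/3 each.
Living: Bankole — each takes 1/3.
Deceased: Obafemi and Jide. Their combined 2/3 is pooled and carried to generation 2.
At generation 2 (Ifeoma, Zainab, Segun) there are 3 shares of (2/3)/3 = 2/9 each.
Living: Ifeoma, Zainab, and Segun — each takes 2/9.

Bankole 1/3; Ifeoma 2/9; Segun 2/9; Zainab 2/9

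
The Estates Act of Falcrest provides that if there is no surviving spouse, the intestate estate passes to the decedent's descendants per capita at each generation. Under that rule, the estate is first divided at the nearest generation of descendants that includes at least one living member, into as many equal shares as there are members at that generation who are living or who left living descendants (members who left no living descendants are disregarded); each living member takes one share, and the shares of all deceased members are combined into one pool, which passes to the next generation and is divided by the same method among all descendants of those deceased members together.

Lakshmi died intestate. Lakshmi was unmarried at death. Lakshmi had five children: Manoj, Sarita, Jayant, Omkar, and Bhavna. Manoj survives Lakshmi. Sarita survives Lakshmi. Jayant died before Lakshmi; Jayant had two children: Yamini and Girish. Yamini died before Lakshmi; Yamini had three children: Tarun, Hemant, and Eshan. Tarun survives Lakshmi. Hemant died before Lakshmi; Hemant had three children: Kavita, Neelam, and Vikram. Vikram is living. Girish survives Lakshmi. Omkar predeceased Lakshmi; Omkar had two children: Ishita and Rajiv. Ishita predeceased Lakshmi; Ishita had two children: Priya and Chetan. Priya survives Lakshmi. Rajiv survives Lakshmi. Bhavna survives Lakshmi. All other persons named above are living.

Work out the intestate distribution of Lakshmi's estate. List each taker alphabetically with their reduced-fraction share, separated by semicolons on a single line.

There is no surviving spouse, so the entire estate passes to Lakshmi's descendants per capita at each generation.
At generation 1 (Manoj, Sarita, Jayant, Omkar, Bhavna) there are 5 shares of (1)/5 = 1/5 each.
Living: Manoj, Sarita, and Bhavna — each takes 1/5.
Deceased: Jayant and Omkar. Their combined 2/5 is pooled and carried to generation 2.
At generation 2 (Yamini, Girish, Ishita, Rajiv) there are 4 shares of (2/5)/4 = 1/10 each.
Living: Girish and Rajiv — each takes 1/10.
Deceased: Yamini and Ishita. Their combined 1/5 is pooled and carried to generation 3.
At generation 3 (Tarun, Hemant, Eshan, Priya, Chetan) there are 5 shares of (1/5)/5 = 1/25 each.
Living: Tarun, Eshan, Priya, and Chetan — each takes 1/25.
Deceased: Hemant. That 1/25 share is carried to generation 4.
At generation 4 (Kavita, Neelam, Vikram) there are 3 shares of (1/25)/3 = 1/75 each.
Living: Kavita, Neelam, and Vikram — each takes 1/75.

Bhavna 1/5; Chetan 1/25; Eshan 1/25; Girish 1/10; Kavita 1/75; Manoj 1/5; Neelam 1/75; Priya 1/25; Rajiv 1/10; Sarita 1/5; Tarun 1/25; Vikram 1/75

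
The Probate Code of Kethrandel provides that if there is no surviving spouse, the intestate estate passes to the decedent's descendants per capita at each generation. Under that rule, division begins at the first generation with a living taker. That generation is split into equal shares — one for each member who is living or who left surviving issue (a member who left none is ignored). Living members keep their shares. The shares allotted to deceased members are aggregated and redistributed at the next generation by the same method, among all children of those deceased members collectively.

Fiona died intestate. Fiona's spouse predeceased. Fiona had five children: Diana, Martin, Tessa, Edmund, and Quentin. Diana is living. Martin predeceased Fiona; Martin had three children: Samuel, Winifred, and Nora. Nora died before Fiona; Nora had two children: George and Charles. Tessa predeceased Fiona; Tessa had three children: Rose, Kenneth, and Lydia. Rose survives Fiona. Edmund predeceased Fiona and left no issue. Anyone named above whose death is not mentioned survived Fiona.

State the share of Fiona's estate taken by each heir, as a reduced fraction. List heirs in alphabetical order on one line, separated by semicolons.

Charles 1/24; Diana 1/4; George 1/24; Kenneth 1/12; Lydia 1/12; Quentin 1/4; Rose 1/12; Samuel 1/12; Winifred 1/12

There is no surviving spouse, so the entire estate passes to Fiona's descendants per capita at each generation.
At generation 1 (Diana, Martin, Tessa, Quentin) there are 4 shares of (1)/4 = 1/4 each.
Living: Diana and Quentin — each takes 1/4.
Deceased: Martin and Tessa. Their combined 1/2 is pooled and carried to generation 2.
At generation 2 (Samuel, Winifred, Nora, Rose, Kenneth, Lydia) there are 6 shares of (1/2)/6 = 1/12 each.
Living: Samuel, Winifred, Rose, Kenneth, and Lydia — each takes 1/12.
Deceased: Nora. That 1/12 share is carried to generation 3.
At generation 3 (George, Charles) there are 2 shares of (1/12)/2 = 1/24 each.
Living: George and Charles — each takes 1/24.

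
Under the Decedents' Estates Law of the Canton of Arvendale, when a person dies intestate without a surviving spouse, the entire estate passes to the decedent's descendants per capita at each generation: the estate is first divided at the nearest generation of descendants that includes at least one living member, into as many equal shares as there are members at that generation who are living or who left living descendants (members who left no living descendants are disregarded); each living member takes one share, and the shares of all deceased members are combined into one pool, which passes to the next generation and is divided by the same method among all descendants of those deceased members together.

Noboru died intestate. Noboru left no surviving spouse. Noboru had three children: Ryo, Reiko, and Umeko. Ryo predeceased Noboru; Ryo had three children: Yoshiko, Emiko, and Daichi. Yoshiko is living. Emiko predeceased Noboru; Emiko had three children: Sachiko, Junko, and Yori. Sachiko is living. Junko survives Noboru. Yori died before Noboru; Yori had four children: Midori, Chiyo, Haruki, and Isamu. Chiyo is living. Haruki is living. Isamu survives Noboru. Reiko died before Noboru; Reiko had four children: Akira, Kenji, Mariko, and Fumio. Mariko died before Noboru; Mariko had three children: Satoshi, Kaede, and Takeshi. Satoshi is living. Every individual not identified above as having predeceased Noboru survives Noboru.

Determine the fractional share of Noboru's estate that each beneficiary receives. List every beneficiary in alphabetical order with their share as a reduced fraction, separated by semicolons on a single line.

Akira 2/21; Chiyo 1/126; Daichi 2/21; Fumio 2/21; Haruki 1/126; Isamu 1/126; Junko 2/63; Kaede 2/63; Kenji 2/21; Midori 1/126; Sachiko 2/63; Satoshi 2/63; Takeshi 2/63; Umeko 1/3; Yoshiko 2/21

There is no surviving spouse, so the entire estate passes to Noboru's descendants per capita at each generation.
At generation 1 (Ryo, Reiko, Umeko) there are 3 shares of (1)/3 = 1/3 each.
Living: Umeko — each takes 1/3.
Deceased: Ryo and Reiko. Their combined 2/3 is pooled and carried to generation 2.
At generation 2 (Yoshiko, Emiko, Daichi, Akira, Kenji, Mariko, Fumio) there are 7 shares of (2/3)/7 = 2/21 each.
Living: Yoshiko, Daichi, Akira, Kenji, and Fumio — each takes 2/21.
Deceased: Emiko and Mariko. Their combined 4/21 is pooled and carried to generation 3.
At generation 3 (Sachiko, Junko, Yori, Satoshi, Kaede, Takeshi) there are 6 shares of (4/21)/6 = 2/63 each.
Living: Sachiko, Junko, Satoshi, Kaede, and Takeshi — each takes 2/63.
Deceased: Yori. That 2/63 share is carried to generation 4.
At generation 4 (Midori, Chiyo, Haruki, Isamu) there are 4 shares of (2/63)/4 = 1/126 each.
Living: Midori, Chiyo, Haruki, and Isamu — each takes 1/126.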